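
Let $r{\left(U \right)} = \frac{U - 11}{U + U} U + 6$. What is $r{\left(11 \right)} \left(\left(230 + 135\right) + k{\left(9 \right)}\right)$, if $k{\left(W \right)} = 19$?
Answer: $2304$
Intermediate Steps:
$r{\left(U \right)} = \frac{1}{2} + \frac{U}{2}$ ($r{\left(U \right)} = \frac{-11 + U}{2 U} U + 6 = \left(- \frac{11}{2} + \frac{U}{2}\right) + 6 = \frac{1}{2} + \frac{U}{2}$)
$r{\left(11 \right)} \left(\left(230 + 135\right) + k{\left(9 \right)}\right) = \left(\frac{1}{2} + \frac{1}{2} \cdot 11\right) \left(\left(230 + 135\right) + 19\right) = \left(\frac{1}{2} + \frac{11}{2}\right) \left(365 + 19\right) = 6 \cdot 384 = 2304$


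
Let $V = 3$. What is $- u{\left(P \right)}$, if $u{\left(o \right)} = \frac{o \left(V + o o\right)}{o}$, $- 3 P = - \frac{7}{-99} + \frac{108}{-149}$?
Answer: $- \frac{5968087228}{1958328009} \approx -3.0475$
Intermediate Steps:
$P = \frac{9649}{44253}$ ($P = - \frac{- \frac{7}{-99} + \frac{108}{-149}}{3} = - \frac{\left(-7\right) \left(- \frac{1}{99}\right) + 108 \left(- \frac{1}{149}\right)}{3} = - \frac{\frac{7}{99} - \frac{108}{149}}{3} = \left(- \frac{1}{3}\right) \left(- \frac{9649}{14751}\right) = \frac{9649}{44253} \approx 0.21804$)
$u{\left(o \right)} = 3 + o^{2}$ ($u{\left(o \right)} = \frac{o \left(3 + o o\right)}{o} = \frac{o \left(3 + o^{2}\right)}{o} = 3 + o^{2}$)
$- u{\left(P \right)} = - (3 + \left(\frac{9649}{44253}\right)^{2}) = - (3 + \frac{93103201}{1958328009}) = \left(-1\right) \frac{5968087228}{1958328009} = - \frac{5968087228}{1958328009}$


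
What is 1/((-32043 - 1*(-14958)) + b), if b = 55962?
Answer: 1/38877 ≈ 2.5722e-5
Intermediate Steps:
1/((-32043 - 1*(-14958)) + b) = 1/((-32043 - 1*(-14958)) + 55962) = 1/((-32043 + 14958) + 55962) = 1/(-17085 + 55962) = 1/38877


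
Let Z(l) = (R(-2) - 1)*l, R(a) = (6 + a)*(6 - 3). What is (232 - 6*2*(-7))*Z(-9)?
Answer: -31284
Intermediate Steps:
R(a) = 18 + 3*a (R(a) = (6 + a)*3 = 18 + 3*a)
Z(l) = 11*l (Z(l) = ((18 + 3*(-2)) - 1)*l = ((18 - 6) - 1)*l = (12 - 1)*l = 11*l)
(232 - 6*2*(-7))*Z(-9) = (232 - 6*2*(-7))*(11*(-9)) = (232 - 12*(-7))*(-99) = (232 + 84)*(-99) = 316*(-99) = -31284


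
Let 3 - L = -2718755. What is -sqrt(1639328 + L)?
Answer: -sqrt(4358086) ≈ -2087.6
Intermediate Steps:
L = 2718758 (L = 3 - 1*(-2718755) = 3 + 2718755 = 2718758)
-sqrt(1639328 + L) = -sqrt(1639328 + 2718758) = -sqrt(4358086)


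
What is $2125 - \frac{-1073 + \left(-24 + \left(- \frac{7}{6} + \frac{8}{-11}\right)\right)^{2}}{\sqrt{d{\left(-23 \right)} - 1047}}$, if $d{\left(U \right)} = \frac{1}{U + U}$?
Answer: $2125 - \frac{1753307 i \sqrt{2215498}}{209798028} \approx 2125.0 - 12.439 i$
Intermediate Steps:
$d{\left(U \right)} = \frac{1}{2 U}$
$2125 - \frac{-1073 + \left(-24 + \left(- \frac{7}{6} + \frac{8}{-11}\right)\right)^{2}}{\sqrt{d{\left(-23 \right)} - 1047}} = 2125 - \frac{-1073 + \left(-24 + \left(- \frac{7}{6} + \frac{8}{-11}\right)\right)^{2}}{\sqrt{\frac{1}{2 \left(-23\right)} - 1047}} = 2125 - \frac{-1073 + \left(-24 + \left(\left(-7\right) \frac{1}{6} + 8 \left(- \frac{1}{11}\right)\right)\right)^{2}}{\sqrt{\frac{1}{2} \left(- \frac{1}{23}\right) - 1047}} = 2125 - \frac{-1073 + \left(-24 - \frac{125}{66}\right)^{2}}{\sqrt{- \frac{1}{46} - 1047}} = 2125 - \frac{-1073 + \left(-24 - \frac{125}{66}\right)^{2}}{\sqrt{- \frac{48163}{46}}} = 2125 - \frac{-1073 + \left(- \frac{1709}{66}\right)^{2}}{\frac{1}{46} i \sqrt{2215498}} = 2125 - \left(-1073 + \frac{2920681}{4356}\right) \left(- \frac{i \sqrt{2215498}}{48163}\right) = 2125 - - \frac{1753307 \left(- \frac{i \sqrt{2215498}}{48163}\right)}{4356} = 2125 - \frac{1753307 i \sqrt{2215498}}{209798028}$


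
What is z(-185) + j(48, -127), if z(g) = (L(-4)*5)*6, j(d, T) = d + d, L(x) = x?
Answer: -24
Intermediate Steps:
j(d, T) = 2*d
z(g) = -120 (z(g) = -4*5*6 = -20*6 = -120)
z(-185) + j(48, -127) = -120 + 2*48 = -120 + 96 = -24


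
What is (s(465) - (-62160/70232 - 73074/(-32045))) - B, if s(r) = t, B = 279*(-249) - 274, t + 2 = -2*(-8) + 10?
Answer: 19627235697299/281323055 ≈ 69768.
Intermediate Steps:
t = 24 (t = -2 + (-2*(-8) + 10) = -2 + (16 + 10) = -2 + 26 = 24)
B = -69745 (B = -69471 - 274 = -69745)
s(r) = 24
(s(465) - (-62160/70232 - 73074/(-32045))) - B = (24 - (-62160/70232 - 73074/(-32045))) - 1*(-69745) = (24 - (-62160*1/70232 - 73074*(-1/32045))) + 69745 = (24 - (-7770/8779 + 73074/32045)) + 69745 = (24 - 1*392526996/281323055) + 69745 = (24 - 392526996/281323055) + 69745 = 6359226324/281323055 + 69745 = 19627235697299/281323055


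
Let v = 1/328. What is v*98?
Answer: 49/164 ≈ 0.29878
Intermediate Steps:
v = 1/328 ≈ 0.0030488
v*98 = (1/328)*98 = 49/164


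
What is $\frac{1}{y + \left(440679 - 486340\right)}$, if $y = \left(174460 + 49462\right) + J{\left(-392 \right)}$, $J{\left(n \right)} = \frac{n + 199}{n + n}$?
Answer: $\frac{784}{139756817} \approx 5.6097 \cdot 10^{-6}$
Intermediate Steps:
$J{\left(n \right)} = \frac{199 + n}{2 n}$
$y = \frac{175555041}{784}$ ($y = \left(174460 + 49462\right) + \frac{199 - 392}{2 \left(-392\right)} = 223922 + \frac{1}{2} \left(- \frac{1}{392}\right) \left(-193\right) = 223922 + \frac{193}{784} = \frac{175555041}{784} \approx 2.2392 \cdot 10^{5}$)
$\frac{1}{y + \left(440679 - 486340\right)} = \frac{1}{\frac{175555041}{784} + \left(440679 - 486340\right)} = \frac{1}{\frac{175555041}{784} - 45661} = \frac{1}{\frac{139756817}{784}} = \frac{784}{139756817}$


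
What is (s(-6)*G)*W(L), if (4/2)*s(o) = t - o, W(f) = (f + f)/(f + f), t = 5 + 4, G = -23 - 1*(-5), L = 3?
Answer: -135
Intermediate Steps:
G = -18 (G = -23 + 5 = -18)
t = 9
W(f) = 1 (W(f) = (2*f)/((2*f)) = (2*f)*(1/(2*f)) = 1)
s(o) = 9/2 - o/2 (s(o) = (9 - o)/2 = 9/2 - o/2)
(s(-6)*G)*W(L) = ((9/2 - 1/2*(-6))*(-18))*1 = ((9/2 + 3)*(-18))*1 = ((15/2)*(-18))*1 = -135*1 = -135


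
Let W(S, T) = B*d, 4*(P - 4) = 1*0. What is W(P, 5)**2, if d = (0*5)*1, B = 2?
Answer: 0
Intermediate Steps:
d = 0 (d = 0*1 = 0)
P = 4 (P = 4 + (1*0)/4 = 4 + (1/4)*0 = 4 + 0 = 4)
W(S, T) = 0 (W(S, T) = 2*0 = 0)
W(P, 5)**2 = 0**2 = 0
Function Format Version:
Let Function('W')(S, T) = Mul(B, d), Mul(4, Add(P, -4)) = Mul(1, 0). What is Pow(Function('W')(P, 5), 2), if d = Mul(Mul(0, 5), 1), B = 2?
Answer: 0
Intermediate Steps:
d = 0 (d = Mul(0, 1) = 0)
P = 4 (P = Add(4, Mul(Rational(1, 4), Mul(1, 0))) = Add(4, Mul(Rational(1, 4), 0)) = Add(4, 0) = 4)
Function('W')(S, T) = 0 (Function('W')(S, T) = Mul(2, 0) = 0)
Pow(Function('W')(P, 5), 2) = Pow(0, 2) = 0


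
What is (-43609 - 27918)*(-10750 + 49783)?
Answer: -2791913391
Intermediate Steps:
(-43609 - 27918)*(-10750 + 49783) = -71527*39033 = -2791913391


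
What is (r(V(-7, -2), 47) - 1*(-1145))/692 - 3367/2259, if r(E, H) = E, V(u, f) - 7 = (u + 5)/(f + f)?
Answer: 547067/3126456 ≈ 0.17498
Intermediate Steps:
V(u, f) = 7 + (5 + u)/(2*f) (V(u, f) = 7 + (u + 5)/(f + f) = 7 + (5 + u)/((2*f)) = 7 + (5 + u)*(1/(2*f)) = 7 + (5 + u)/(2*f))
(r(V(-7, -2), 47) - 1*(-1145))/692 - 3367/2259 = ((1/2)*(5 - 7 + 14*(-2))/(-2) - 1*(-1145))/692 - 3367/2259 = ((1/2)*(-1/2)*(5 - 7 - 28) + 1145)*(1/692) - 3367*1/2259 = ((1/2)*(-1/2)*(-30) + 1145)*(1/692) - 3367/2259 = (15/2 + 1145)*(1/692) - 3367/2259 = (2305/2)*(1/692) - 3367/2259 = 2305/1384 - 3367/2259 = 547067/3126456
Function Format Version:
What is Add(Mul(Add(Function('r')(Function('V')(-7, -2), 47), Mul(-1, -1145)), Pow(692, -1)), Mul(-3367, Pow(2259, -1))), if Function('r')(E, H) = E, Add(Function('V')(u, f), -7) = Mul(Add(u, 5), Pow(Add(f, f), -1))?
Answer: Rational(547067, 3126456) ≈ 0.17498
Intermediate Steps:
Function('V')(u, f) = Add(7, Mul(Rational(1, 2), Pow(f, -1), Add(5, u))) (Function('V')(u, f) = Add(7, Mul(Add(u, 5), Pow(Add(f, f), -1))) = Add(7, Mul(Add(5, u), Pow(Mul(2, f), -1))) = Add(7, Mul(Add(5, u), Mul(Rational(1, 2), Pow(f, -1)))) = Add(7, Mul(Rational(1, 2), Pow(f, -1), Add(5, u))))
Add(Mul(Add(Function('r')(Function('V')(-7, -2), 47), Mul(-1, -1145)), Pow(692, -1)), Mul(-3367, Pow(2259, -1))) = Add(Mul(Add(Mul(Rational(1, 2), Pow(-2, -1), Add(5, -7, Mul(14, -2))), Mul(-1, -1145)), Pow(692, -1)), Mul(-3367, Pow(2259, -1))) = Add(Mul(Add(Mul(Rational(1, 2), Rational(-1, 2), Add(5, -7, -28)), 1145), Rational(1, 692)), Mul(-3367, Rational(1, 2259))) = Add(Mul(Add(Mul(Rational(1, 2), Rational(-1, 2), -30), 1145), Rational(1, 692)), Rational(-3367, 2259)) = Add(Mul(Add(Rational(15, 2), 1145), Rational(1, 692)), Rational(-3367, 2259)) = Add(Mul(Rational(2305, 2), Rational(1, 692)), Rational(-3367, 2259)) = Add(Rational(2305, 1384), Rational(-3367, 2259)) = Rational(547067, 3126456)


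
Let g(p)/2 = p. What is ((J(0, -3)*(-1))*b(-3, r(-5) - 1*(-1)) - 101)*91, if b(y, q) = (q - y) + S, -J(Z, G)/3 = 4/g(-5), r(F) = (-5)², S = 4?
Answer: -63973/5 ≈ -12795.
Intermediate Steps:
r(F) = 25
g(p) = 2*p
J(Z, G) = 6/5 (J(Z, G) = -12/(2*(-5)) = -12/(-10) = -12*(-1)/10 = -3*(-⅖) = 6/5)
b(y, q) = 4 + q - y (b(y, q) = (q - y) + 4 = 4 + q - y)
((J(0, -3)*(-1))*b(-3, r(-5) - 1*(-1)) - 101)*91 = (((6/5)*(-1))*(4 + (25 - 1*(-1)) - 1*(-3)) - 101)*91 = (-6*(4 + (25 + 1) + 3)/5 - 101)*91 = (-6*(4 + 26 + 3)/5 - 101)*91 = (-6/5*33 - 101)*91 = (-198/5 - 101)*91 = -703/5*91 = -63973/5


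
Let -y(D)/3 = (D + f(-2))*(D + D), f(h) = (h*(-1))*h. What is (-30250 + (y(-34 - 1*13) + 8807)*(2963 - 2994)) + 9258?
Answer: 151833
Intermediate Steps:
f(h) = -h**2 (f(h) = (-h)*h = -h**2)
y(D) = -6*D*(-4 + D) (y(D) = -3*(D - 1*(-2)**2)*(D + D) = -3*(D - 1*4)*2*D = -3*(D - 4)*2*D = -3*(-4 + D)*2*D = -6*D*(-4 + D))
(-30250 + (y(-34 - 1*13) + 8807)*(2963 - 2994)) + 9258 = (-30250 + (6*(-34 - 1*13)*(4 - (-34 - 1*13)) + 8807)*(2963 - 2994)) + 9258 = (-30250 + (6*(-34 - 13)*(4 - (-34 - 13)) + 8807)*(-31)) + 9258 = (-30250 + (6*(-47)*(4 - 1*(-47)) + 8807)*(-31)) + 9258 = (-30250 + (6*(-47)*(4 + 47) + 8807)*(-31)) + 9258 = (-30250 + (6*(-47)*51 + 8807)*(-31)) + 9258 = (-30250 + (-14382 + 8807)*(-31)) + 9258 = (-30250 - 5575*(-31)) + 9258 = (-30250 + 172825) + 9258 = 142575 + 9258 = 151833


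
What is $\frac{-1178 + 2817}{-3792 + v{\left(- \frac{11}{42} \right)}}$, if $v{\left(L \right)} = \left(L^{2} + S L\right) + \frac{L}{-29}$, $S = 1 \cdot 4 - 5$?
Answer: $- \frac{83844684}{193966183} \approx -0.43226$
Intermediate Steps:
$S = -1$ ($S = 4 - 5 = -1$)
$v{\left(L \right)} = L^{2} - \frac{30 L}{29}$ ($v{\left(L \right)} = \left(L^{2} - L\right) + \frac{L}{-29} = \left(L^{2} - L\right) + L \left(- \frac{1}{29}\right) = \left(L^{2} - L\right) - \frac{L}{29} = L^{2} - \frac{30 L}{29}$)
$\frac{-1178 + 2817}{-3792 + v{\left(- \frac{11}{42} \right)}} = \frac{-1178 + 2817}{-3792 + \frac{- \frac{11}{42} \left(-30 + 29 \left(- \frac{11}{42}\right)\right)}{29}} = \frac{1639}{-3792 + \frac{\left(-11\right) \frac{1}{42} \left(-30 + 29 \left(\left(-11\right) \frac{1}{42}\right)\right)}{29}} = \frac{1639}{-3792 + \frac{1}{29} \left(- \frac{11}{42}\right) \left(-30 + 29 \left(- \frac{11}{42}\right)\right)} = \frac{1639}{-3792 + \frac{1}{29} \left(- \frac{11}{42}\right) \left(-30 - \frac{319}{42}\right)} = \frac{1639}{-3792 + \frac{1}{29} \left(- \frac{11}{42}\right) \left(- \frac{1579}{42}\right)} = \frac{1639}{-3792 + \frac{17369}{51156}} = \frac{1639}{- \frac{193966183}{51156}} = 1639 \left(- \frac{51156}{193966183}\right) = - \frac{83844684}{193966183}$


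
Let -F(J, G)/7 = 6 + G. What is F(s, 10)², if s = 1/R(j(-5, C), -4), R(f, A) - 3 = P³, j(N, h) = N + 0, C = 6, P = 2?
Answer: 12544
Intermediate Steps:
j(N, h) = N
R(f, A) = 11 (R(f, A) = 3 + 2³ = 3 + 8 = 11)
s = 1/11 ≈ 0.090909
F(J, G) = -42 - 7*G (F(J, G) = -7*(6 + G) = -42 - 7*G)
F(s, 10)² = (-42 - 7*10)² = (-42 - 70)² = (-112)² = 12544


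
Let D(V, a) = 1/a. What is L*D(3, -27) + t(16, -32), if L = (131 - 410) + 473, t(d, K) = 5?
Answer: -59/27 ≈ -2.1852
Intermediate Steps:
L = 194 (L = -279 + 473 = 194)
L*D(3, -27) + t(16, -32) = 194/(-27) + 5 = 194*(-1/27) + 5 = -194/27 + 5 = -59/27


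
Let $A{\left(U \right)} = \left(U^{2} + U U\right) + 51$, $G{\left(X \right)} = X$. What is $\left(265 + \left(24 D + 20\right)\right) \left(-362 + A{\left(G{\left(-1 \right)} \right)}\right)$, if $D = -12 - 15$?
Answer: $112167$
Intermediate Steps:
$D = -27$
$A{\left(U \right)} = 51 + 2 U^{2}$ ($A{\left(U \right)} = \left(U^{2} + U^{2}\right) + 51 = 2 U^{2} + 51 = 51 + 2 U^{2}$)
$\left(265 + \left(24 D + 20\right)\right) \left(-362 + A{\left(G{\left(-1 \right)} \right)}\right) = \left(265 + \left(24 \left(-27\right) + 20\right)\right) \left(-362 + \left(51 + 2 \left(-1\right)^{2}\right)\right) = \left(265 + \left(-648 + 20\right)\right) \left(-362 + \left(51 + 2 \cdot 1\right)\right) = \left(265 - 628\right) \left(-362 + \left(51 + 2\right)\right) = - 363 \left(-362 + 53\right) = \left(-363\right) \left(-309\right) = 112167$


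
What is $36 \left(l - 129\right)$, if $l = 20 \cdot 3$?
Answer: $-2484$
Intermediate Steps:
$l = 60$
$36 \left(l - 129\right) = 36 \left(60 - 129\right) = 36 \left(-69\right) = -2484$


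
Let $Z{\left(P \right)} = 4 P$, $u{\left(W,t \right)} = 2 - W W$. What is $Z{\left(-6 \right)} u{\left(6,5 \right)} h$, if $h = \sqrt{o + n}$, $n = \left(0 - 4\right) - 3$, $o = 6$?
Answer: $816 i \approx 816.0 i$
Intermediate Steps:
$u{\left(W,t \right)} = 2 - W^{2}$
$n = -7$ ($n = -4 - 3 = -7$)
$h = i$ ($h = \sqrt{6 - 7} = \sqrt{-1} = i \approx 1.0 i$)
$Z{\left(-6 \right)} u{\left(6,5 \right)} h = 4 \left(-6\right) \left(2 - 6^{2}\right) i = - 24 \left(2 - 36\right) i = \left(-24\right) \left(-34\right) i = 816 i$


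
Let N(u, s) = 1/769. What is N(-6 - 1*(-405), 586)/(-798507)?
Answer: -1/614051883 ≈ -1.6285e-9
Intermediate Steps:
N(u, s) = 1/769
N(-6 - 1*(-405), 586)/(-798507) = (1/769)/(-798507) = (1/769)*(-1/798507) = -1/614051883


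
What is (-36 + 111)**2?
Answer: 5625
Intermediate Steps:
(-36 + 111)**2 = 75**2 = 5625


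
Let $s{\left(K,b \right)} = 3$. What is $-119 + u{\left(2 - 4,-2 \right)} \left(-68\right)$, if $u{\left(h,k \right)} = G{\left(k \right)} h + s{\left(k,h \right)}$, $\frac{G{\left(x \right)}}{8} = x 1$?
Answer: $-2499$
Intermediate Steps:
$G{\left(x \right)} = 8 x$ ($G{\left(x \right)} = 8 x 1 = 8 x$)
$u{\left(h,k \right)} = 3 + 8 h k$ ($u{\left(h,k \right)} = 8 k h + 3 = 8 h k + 3 = 3 + 8 h k$)
$-119 + u{\left(2 - 4,-2 \right)} \left(-68\right) = -119 + \left(3 + 8 \left(2 - 4\right) \left(-2\right)\right) \left(-68\right) = -119 + \left(3 + 8 \left(-2\right) \left(-2\right)\right) \left(-68\right) = -119 + \left(3 + 32\right) \left(-68\right) = -119 + 35 \left(-68\right) = -119 - 2380 = -2499$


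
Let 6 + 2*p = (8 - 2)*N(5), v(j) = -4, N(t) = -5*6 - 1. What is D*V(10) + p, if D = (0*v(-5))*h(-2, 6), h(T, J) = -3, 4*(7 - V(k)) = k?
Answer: -96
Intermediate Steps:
V(k) = 7 - k/4
N(t) = -31 (N(t) = -30 - 1 = -31)
D = 0 (D = (0*(-4))*(-3) = 0*(-3) = 0)
p = -96 (p = -3 + ((8 - 2)*(-31))/2 = -3 + (6*(-31))/2 = -3 + (1/2)*(-186) = -3 - 93 = -96)
D*V(10) + p = 0*(7 - 1/4*10) - 96 = 0*(7 - 5/2) - 96 = 0*(9/2) - 96 = 0 - 96 = -96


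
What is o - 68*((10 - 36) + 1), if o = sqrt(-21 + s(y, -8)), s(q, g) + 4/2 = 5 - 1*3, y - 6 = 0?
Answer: 1700 + I*sqrt(21) ≈ 1700.0 + 4.5826*I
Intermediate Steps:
y = 6 (y = 6 + 0 = 6)
s(q, g) = 0 (s(q, g) = -2 + (5 - 1*3) = -2 + (5 - 3) = -2 + 2 = 0)
o = I*sqrt(21) (o = sqrt(-21 + 0) = sqrt(-21) = I*sqrt(21) ≈ 4.5826*I)
o - 68*((10 - 36) + 1) = I*sqrt(21) - 68*((10 - 36) + 1) = I*sqrt(21) - 68*(-26 + 1) = I*sqrt(21) - 68*(-25) = I*sqrt(21) + 1700 = 1700 + I*sqrt(21)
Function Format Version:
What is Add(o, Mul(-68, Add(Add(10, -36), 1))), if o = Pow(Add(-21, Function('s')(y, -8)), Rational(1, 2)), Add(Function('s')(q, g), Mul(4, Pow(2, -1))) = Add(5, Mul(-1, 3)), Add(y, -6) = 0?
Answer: Add(1700, Mul(I, Pow(21, Rational(1, 2)))) ≈ Add(1700.0, Mul(4.5826, I))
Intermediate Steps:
y = 6 (y = Add(6, 0) = 6)
Function('s')(q, g) = 0 (Function('s')(q, g) = Add(-2, Add(5, Mul(-1, 3))) = Add(-2, Add(5, -3)) = Add(-2, 2) = 0)
o = Mul(I, Pow(21, Rational(1, 2))) (o = Pow(Add(-21, 0), Rational(1, 2)) = Pow(-21, Rational(1, 2)) = Mul(I, Pow(21, Rational(1, 2))) ≈ Mul(4.5826, I))
Add(o, Mul(-68, Add(Add(10, -36), 1))) = Add(Mul(I, Pow(21, Rational(1, 2))), Mul(-68, Add(Add(10, -36), 1))) = Add(Mul(I, Pow(21, Rational(1, 2))), Mul(-68, Add(-26, 1))) = Add(Mul(I, Pow(21, Rational(1, 2))), Mul(-68, -25)) = Add(Mul(I, Pow(21, Rational(1, 2))), 1700) = Add(1700, Mul(I, Pow(21, Rational(1, 2))))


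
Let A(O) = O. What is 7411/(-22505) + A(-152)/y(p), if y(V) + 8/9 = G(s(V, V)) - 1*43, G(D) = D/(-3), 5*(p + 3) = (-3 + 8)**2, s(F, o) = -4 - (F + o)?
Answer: 572191/170395 ≈ 3.3580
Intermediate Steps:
s(F, o) = -4 - F - o (s(F, o) = -4 + (-F - o) = -4 - F - o)
p = 2 (p = -3 + (-3 + 8)**2/5 = -3 + (1/5)*5**2 = -3 + (1/5)*25 = -3 + 5 = 2)
G(D) = -D/3 (G(D) = D*(-1/3) = -D/3)
y(V) = -383/9 + 2*V/3 (y(V) = -8/9 + (-(-4 - V - V)/3 - 1*43) = -8/9 + (-(-4 - 2*V)/3 - 43) = -8/9 + ((4/3 + 2*V/3) - 43) = -8/9 + (-125/3 + 2*V/3) = -383/9 + 2*V/3)
7411/(-22505) + A(-152)/y(p) = 7411/(-22505) - 152/(-383/9 + (2/3)*2) = 7411*(-1/22505) - 152/(-383/9 + 4/3) = -7411/22505 - 152/(-371/9) = -7411/22505 - 152*(-9/371) = -7411/22505 + 1368/371 = 572191/170395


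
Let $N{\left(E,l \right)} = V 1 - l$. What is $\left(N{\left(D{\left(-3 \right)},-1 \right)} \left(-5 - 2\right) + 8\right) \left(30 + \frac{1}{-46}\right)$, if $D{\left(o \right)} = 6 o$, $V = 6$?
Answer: $- \frac{56539}{46} \approx -1229.1$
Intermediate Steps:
$N{\left(E,l \right)} = 6 - l$ ($N{\left(E,l \right)} = 6 \cdot 1 - l = 6 - l$)
$\left(N{\left(D{\left(-3 \right)},-1 \right)} \left(-5 - 2\right) + 8\right) \left(30 + \frac{1}{-46}\right) = \left(\left(6 - -1\right) \left(-5 - 2\right) + 8\right) \left(30 + \frac{1}{-46}\right) = \left(\left(6 + 1\right) \left(-7\right) + 8\right) \left(30 - \frac{1}{46}\right) = \left(7 \left(-7\right) + 8\right) \frac{1379}{46} = \left(-49 + 8\right) \frac{1379}{46} = \left(-41\right) \frac{1379}{46} = - \frac{56539}{46}$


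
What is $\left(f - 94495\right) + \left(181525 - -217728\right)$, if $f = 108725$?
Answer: $413483$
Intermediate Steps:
$\left(f - 94495\right) + \left(181525 - -217728\right) = \left(108725 - 94495\right) + \left(181525 - -217728\right) = 14230 + \left(181525 + 217728\right) = 14230 + 399253 = 413483$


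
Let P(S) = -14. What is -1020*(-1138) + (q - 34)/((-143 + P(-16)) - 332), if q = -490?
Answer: 567612164/489 ≈ 1.1608e+6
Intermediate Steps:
-1020*(-1138) + (q - 34)/((-143 + P(-16)) - 332) = -1020*(-1138) + (-490 - 34)/((-143 - 14) - 332) = 1160760 - 524/(-157 - 332) = 1160760 - 524/(-489) = 1160760 - 524*(-1/489) = 1160760 + 524/489 = 567612164/489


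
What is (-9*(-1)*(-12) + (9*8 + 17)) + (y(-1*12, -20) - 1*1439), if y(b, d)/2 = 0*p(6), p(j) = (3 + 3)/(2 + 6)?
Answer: -1458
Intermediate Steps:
p(j) = 3/4 (p(j) = 6/8 = 6*(1/8) = 3/4)
y(b, d) = 0 (y(b, d) = 2*(0*(3/4)) = 2*0 = 0)
(-9*(-1)*(-12) + (9*8 + 17)) + (y(-1*12, -20) - 1*1439) = (-9*(-1)*(-12) + (9*8 + 17)) + (0 - 1*1439) = (9*(-12) + (72 + 17)) + (0 - 1439) = (-108 + 89) - 1439 = -19 - 1439 = -1458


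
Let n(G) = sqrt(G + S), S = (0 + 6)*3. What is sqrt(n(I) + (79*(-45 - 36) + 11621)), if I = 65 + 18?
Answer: sqrt(5222 + sqrt(101)) ≈ 72.333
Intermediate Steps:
I = 83
S = 18 (S = 6*3 = 18)
n(G) = sqrt(18 + G) (n(G) = sqrt(G + 18) = sqrt(18 + G))
sqrt(n(I) + (79*(-45 - 36) + 11621)) = sqrt(sqrt(18 + 83) + (79*(-45 - 36) + 11621)) = sqrt(sqrt(101) + (79*(-81) + 11621)) = sqrt(sqrt(101) + (-6399 + 11621)) = sqrt(sqrt(101) + 5222) = sqrt(5222 + sqrt(101))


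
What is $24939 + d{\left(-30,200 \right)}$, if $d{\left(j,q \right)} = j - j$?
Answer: $24939$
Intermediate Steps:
$d{\left(j,q \right)} = 0$
$24939 + d{\left(-30,200 \right)} = 24939 + 0 = 24939$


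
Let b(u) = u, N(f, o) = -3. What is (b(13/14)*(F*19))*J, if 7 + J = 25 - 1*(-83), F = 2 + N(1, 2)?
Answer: -24947/14 ≈ -1781.9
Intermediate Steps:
F = -1 (F = 2 - 3 = -1)
J = 101 (J = -7 + (25 - 1*(-83)) = -7 + (25 + 83) = -7 + 108 = 101)
(b(13/14)*(F*19))*J = ((13/14)*(-1*19))*101 = ((13*(1/14))*(-19))*101 = ((13/14)*(-19))*101 = -247/14*101 = -24947/14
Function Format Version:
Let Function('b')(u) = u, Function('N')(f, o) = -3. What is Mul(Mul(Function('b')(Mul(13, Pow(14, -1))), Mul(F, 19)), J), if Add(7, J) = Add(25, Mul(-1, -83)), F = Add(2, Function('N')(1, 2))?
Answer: Rational(-24947, 14) ≈ -1781.9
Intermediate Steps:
F = -1 (F = Add(2, -3) = -1)
J = 101 (J = Add(-7, Add(25, Mul(-1, -83))) = Add(-7, Add(25, 83)) = Add(-7, 108) = 101)
Mul(Mul(Function('b')(Mul(13, Pow(14, -1))), Mul(F, 19)), J) = Mul(Mul(Mul(13, Pow(14, -1)), Mul(-1, 19)), 101) = Mul(Mul(Mul(13, Rational(1, 14)), -19), 101) = Mul(Mul(Rational(13, 14), -19), 101) = Mul(Rational(-247, 14), 101) = Rational(-24947, 14)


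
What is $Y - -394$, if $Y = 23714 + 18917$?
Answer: $43025$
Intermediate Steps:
$Y = 42631$
$Y - -394 = 42631 - -394 = 42631 + 394 = 43025$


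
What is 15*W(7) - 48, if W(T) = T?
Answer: 57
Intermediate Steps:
15*W(7) - 48 = 15*7 - 48 = 105 - 48 = 57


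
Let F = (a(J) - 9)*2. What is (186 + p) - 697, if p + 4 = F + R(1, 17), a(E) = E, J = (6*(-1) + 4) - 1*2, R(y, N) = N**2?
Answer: -252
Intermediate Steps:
J = -4 (J = (-6 + 4) - 2 = -2 - 2 = -4)
F = -26 (F = (-4 - 9)*2 = -13*2 = -26)
p = 259 (p = -4 + (-26 + 17**2) = -4 + (-26 + 289) = -4 + 263 = 259)
(186 + p) - 697 = (186 + 259) - 697 = 445 - 697 = -252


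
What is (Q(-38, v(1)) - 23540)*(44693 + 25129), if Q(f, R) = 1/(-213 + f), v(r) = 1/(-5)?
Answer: -412546149702/251 ≈ -1.6436e+9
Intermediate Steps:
v(r) = -⅕
(Q(-38, v(1)) - 23540)*(44693 + 25129) = (1/(-213 - 38) - 23540)*(44693 + 25129) = (1/(-251) - 23540)*69822 = (-1/251 - 23540)*69822 = -5908541/251*69822 = -412546149702/251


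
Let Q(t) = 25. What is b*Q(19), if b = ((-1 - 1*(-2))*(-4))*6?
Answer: -600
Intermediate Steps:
b = -24 (b = ((-1 + 2)*(-4))*6 = (1*(-4))*6 = -4*6 = -24)
b*Q(19) = -24*25 = -600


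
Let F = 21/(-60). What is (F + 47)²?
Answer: 870489/400 ≈ 2176.2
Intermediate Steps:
F = -7/20 (F = 21*(-1/60) = -7/20 ≈ -0.35000)
(F + 47)² = (-7/20 + 47)² = (933/20)² = 870489/400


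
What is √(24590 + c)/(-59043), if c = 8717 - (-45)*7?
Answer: -√33622/59043 ≈ -0.0031056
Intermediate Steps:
c = 9032 (c = 8717 - 1*(-315) = 8717 + 315 = 9032)
√(24590 + c)/(-59043) = √(24590 + 9032)/(-59043) = √33622*(-1/59043) = -√33622/59043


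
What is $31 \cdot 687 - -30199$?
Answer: $51496$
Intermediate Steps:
$31 \cdot 687 - -30199 = 21297 + 30199 = 51496$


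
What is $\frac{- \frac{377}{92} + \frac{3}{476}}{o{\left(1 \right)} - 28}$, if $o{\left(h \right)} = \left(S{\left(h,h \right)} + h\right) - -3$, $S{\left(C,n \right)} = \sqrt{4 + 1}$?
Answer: $\frac{268764}{1562827} + \frac{22397 \sqrt{5}}{3125654} \approx 0.188$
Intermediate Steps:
$S{\left(C,n \right)} = \sqrt{5}$
$o{\left(h \right)} = 3 + h + \sqrt{5}$ ($o{\left(h \right)} = \left(\sqrt{5} + h\right) - -3 = \left(h + \sqrt{5}\right) + 3 = 3 + h + \sqrt{5}$)
$\frac{- \frac{377}{92} + \frac{3}{476}}{o{\left(1 \right)} - 28} = \frac{- \frac{377}{92} + \frac{3}{476}}{\left(3 + 1 + \sqrt{5}\right) - 28} = \frac{\left(-377\right) \frac{1}{92} + 3 \cdot \frac{1}{476}}{\left(4 + \sqrt{5}\right) - 28} = \frac{- \frac{377}{92} + \frac{3}{476}}{-24 + \sqrt{5}} = \frac{1}{-24 + \sqrt{5}} \left(- \frac{22397}{5474}\right) = - \frac{22397}{5474 \left(-24 + \sqrt{5}\right)}$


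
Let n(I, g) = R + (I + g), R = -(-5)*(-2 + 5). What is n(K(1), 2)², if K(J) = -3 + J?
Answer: 225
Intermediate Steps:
R = 15 (R = -(-5)*3 = -5*(-3) = 15)
n(I, g) = 15 + I + g (n(I, g) = 15 + (I + g) = 15 + I + g)
n(K(1), 2)² = (15 + (-3 + 1) + 2)² = (15 - 2 + 2)² = 15² = 225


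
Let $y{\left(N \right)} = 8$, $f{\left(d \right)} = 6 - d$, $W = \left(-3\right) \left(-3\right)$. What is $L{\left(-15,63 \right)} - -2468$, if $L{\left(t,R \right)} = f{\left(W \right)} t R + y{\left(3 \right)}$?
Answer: $5311$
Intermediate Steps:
$W = 9$
$L{\left(t,R \right)} = 8 - 3 R t$ ($L{\left(t,R \right)} = \left(6 - 9\right) t R + 8 = - 3 t R + 8 = - 3 R t + 8 = 8 - 3 R t$)
$L{\left(-15,63 \right)} - -2468 = \left(8 - 189 \left(-15\right)\right) - -2468 = \left(8 + 2835\right) + 2468 = 2843 + 2468 = 5311$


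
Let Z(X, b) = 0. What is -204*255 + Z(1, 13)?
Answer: -52020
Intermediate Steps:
-204*255 + Z(1, 13) = -204*255 + 0 = -52020 + 0 = -52020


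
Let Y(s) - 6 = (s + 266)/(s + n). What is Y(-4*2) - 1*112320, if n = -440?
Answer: -25158465/224 ≈ -1.1231e+5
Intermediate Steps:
Y(s) = 6 + (266 + s)/(-440 + s) (Y(s) = 6 + (s + 266)/(s - 440) = 6 + (266 + s)/(-440 + s))
Y(-4*2) - 1*112320 = (-2374 + 7*(-4*2))/(-440 - 4*2) - 1*112320 = (-2374 + 7*(-8))/(-440 - 8) - 112320 = (-2374 - 56)/(-448) - 112320 = -1/448*(-2430) - 112320 = 1215/224 - 112320 = -25158465/224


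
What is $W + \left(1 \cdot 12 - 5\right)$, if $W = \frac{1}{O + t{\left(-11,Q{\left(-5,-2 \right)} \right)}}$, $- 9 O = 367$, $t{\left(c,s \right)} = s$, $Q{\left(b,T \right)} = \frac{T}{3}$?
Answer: $\frac{2602}{373} \approx 6.9759$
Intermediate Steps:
$Q{\left(b,T \right)} = \frac{T}{3}$ ($Q{\left(b,T \right)} = T \frac{1}{3} = \frac{T}{3}$)
$O = - \frac{367}{9}$ ($O = \left(- \frac{1}{9}\right) 367 = - \frac{367}{9} \approx -40.778$)
$W = - \frac{9}{373}$ ($W = \frac{1}{- \frac{367}{9} + \frac{1}{3} \left(-2\right)} = \frac{1}{- \frac{367}{9} - \frac{2}{3}} = \frac{1}{- \frac{373}{9}} = - \frac{9}{373} \approx -0.024129$)
$W + \left(1 \cdot 12 - 5\right) = - \frac{9}{373} + \left(1 \cdot 12 - 5\right) = - \frac{9}{373} + \left(12 - 5\right) = - \frac{9}{373} + 7 = \frac{2602}{373}$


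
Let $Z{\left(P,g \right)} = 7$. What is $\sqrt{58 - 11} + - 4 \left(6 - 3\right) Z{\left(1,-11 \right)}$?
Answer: $-84 + \sqrt{47} \approx -77.144$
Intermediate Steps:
$\sqrt{58 - 11} + - 4 \left(6 - 3\right) Z{\left(1,-11 \right)} = \sqrt{58 - 11} + - 4 \left(6 - 3\right) 7 = \sqrt{47} + \left(-4\right) 3 \cdot 7 = \sqrt{47} - 84 = -84 + \sqrt{47}$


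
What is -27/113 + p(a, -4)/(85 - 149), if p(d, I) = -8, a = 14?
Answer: -103/904 ≈ -0.11394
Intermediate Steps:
-27/113 + p(a, -4)/(85 - 149) = -27/113 - 8/(85 - 149) = -27*1/113 - 8/(-64) = -27/113 - 8*(-1/64) = -27/113 + ⅛ = -103/904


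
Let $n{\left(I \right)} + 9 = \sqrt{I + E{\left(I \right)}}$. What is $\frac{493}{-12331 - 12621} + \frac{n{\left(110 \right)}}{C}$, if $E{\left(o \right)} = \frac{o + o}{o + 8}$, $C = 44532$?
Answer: $- \frac{616079}{30865624} + \frac{5 \sqrt{3894}}{1313694} \approx -0.019723$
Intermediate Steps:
$E{\left(o \right)} = \frac{2 o}{8 + o}$
$n{\left(I \right)} = -9 + \sqrt{I + \frac{2 I}{8 + I}}$
$\frac{493}{-12331 - 12621} + \frac{n{\left(110 \right)}}{C} = \frac{493}{-12331 - 12621} + \frac{-9 + \sqrt{\frac{110 \left(10 + 110\right)}{8 + 110}}}{44532} = \frac{493}{-24952} + \left(-9 + \sqrt{110 \cdot \frac{1}{118} \cdot 120}\right) \frac{1}{44532} = 493 \left(- \frac{1}{24952}\right) + \left(-9 + \sqrt{110 \cdot \frac{1}{118} \cdot 120}\right) \frac{1}{44532} = - \frac{493}{24952} + \left(-9 + \sqrt{\frac{6600}{59}}\right) \frac{1}{44532} = - \frac{493}{24952} + \left(-9 + \frac{10 \sqrt{3894}}{59}\right) \frac{1}{44532} = - \frac{493}{24952} - \left(\frac{1}{4948} - \frac{5 \sqrt{3894}}{1313694}\right) = - \frac{616079}{30865624} + \frac{5 \sqrt{3894}}{1313694}$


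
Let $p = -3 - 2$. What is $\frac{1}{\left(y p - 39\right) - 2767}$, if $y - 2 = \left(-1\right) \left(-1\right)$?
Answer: $- \frac{1}{2821} \approx -0.00035448$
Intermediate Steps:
$p = -5$
$y = 3$ ($y = 2 - -1 = 2 + 1 = 3$)
$\frac{1}{\left(y p - 39\right) - 2767} = \frac{1}{\left(3 \left(-5\right) - 39\right) - 2767} = \frac{1}{\left(-15 - 39\right) - 2767} = \frac{1}{-54 - 2767} = \frac{1}{-2821} = - \frac{1}{2821}$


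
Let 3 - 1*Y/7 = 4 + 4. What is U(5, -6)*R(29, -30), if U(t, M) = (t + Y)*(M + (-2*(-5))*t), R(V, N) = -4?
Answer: 5280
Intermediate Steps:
Y = -35 (Y = 21 - 7*(4 + 4) = 21 - 7*8 = 21 - 56 = -35)
U(t, M) = (-35 + t)*(M + 10*t) (U(t, M) = (t - 35)*(M + (-2*(-5))*t) = (-35 + t)*(M + 10*t))
U(5, -6)*R(29, -30) = (-350*5 - 35*(-6) + 10*5² - 6*5)*(-4) = (-1750 + 210 + 10*25 - 30)*(-4) = (-1750 + 210 + 250 - 30)*(-4) = -1320*(-4) = 5280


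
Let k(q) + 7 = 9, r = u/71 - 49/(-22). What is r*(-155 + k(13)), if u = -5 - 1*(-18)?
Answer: -576045/1562 ≈ -368.79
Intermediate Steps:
u = 13 (u = -5 + 18 = 13)
r = 3765/1562 (r = 13/71 - 49/(-22) = 13*(1/71) - 49*(-1/22) = 13/71 + 49/22 = 3765/1562 ≈ 2.4104)
k(q) = 2 (k(q) = -7 + 9 = 2)
r*(-155 + k(13)) = 3765*(-155 + 2)/1562 = (3765/1562)*(-153) = -576045/1562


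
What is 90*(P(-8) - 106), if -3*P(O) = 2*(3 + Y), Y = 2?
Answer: -9840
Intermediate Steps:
P(O) = -10/3 (P(O) = -2*(3 + 2)/3 = -2*5/3 = -⅓*10 = -10/3)
90*(P(-8) - 106) = 90*(-10/3 - 106) = 90*(-328/3) = -9840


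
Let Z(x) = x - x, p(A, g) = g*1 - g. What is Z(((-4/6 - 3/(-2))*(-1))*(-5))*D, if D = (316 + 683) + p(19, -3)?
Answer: 0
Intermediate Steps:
p(A, g) = 0 (p(A, g) = g - g = 0)
Z(x) = 0
D = 999 (D = (316 + 683) + 0 = 999 + 0 = 999)
Z(((-4/6 - 3/(-2))*(-1))*(-5))*D = 0*999 = 0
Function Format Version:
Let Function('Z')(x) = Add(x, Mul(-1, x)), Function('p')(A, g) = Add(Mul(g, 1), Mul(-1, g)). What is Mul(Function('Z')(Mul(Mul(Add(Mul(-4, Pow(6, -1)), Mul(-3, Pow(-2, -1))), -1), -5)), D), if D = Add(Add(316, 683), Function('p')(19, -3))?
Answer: 0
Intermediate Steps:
Function('p')(A, g) = 0 (Function('p')(A, g) = Add(g, Mul(-1, g)) = 0)
Function('Z')(x) = 0
D = 999 (D = Add(Add(316, 683), 0) = Add(999, 0) = 999)
Mul(Function('Z')(Mul(Mul(Add(Mul(-4, Pow(6, -1)), Mul(-3, Pow(-2, -1))), -1), -5)), D) = Mul(0, 999) = 0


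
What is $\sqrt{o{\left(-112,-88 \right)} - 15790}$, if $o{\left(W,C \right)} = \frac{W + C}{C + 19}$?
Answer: $\frac{i \sqrt{75162390}}{69} \approx 125.65 i$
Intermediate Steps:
$o{\left(W,C \right)} = \frac{C + W}{19 + C}$
$\sqrt{o{\left(-112,-88 \right)} - 15790} = \sqrt{\frac{-88 - 112}{19 - 88} - 15790} = \sqrt{\frac{1}{-69} \left(-200\right) - 15790} = \sqrt{\left(- \frac{1}{69}\right) \left(-200\right) - 15790} = \sqrt{\frac{200}{69} - 15790} = \sqrt{- \frac{1089310}{69}} = \frac{i \sqrt{75162390}}{69}$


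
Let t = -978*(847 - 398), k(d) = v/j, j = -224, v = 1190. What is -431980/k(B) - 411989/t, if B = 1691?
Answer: 607021152805/7465074 ≈ 81315.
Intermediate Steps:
k(d) = -85/16 (k(d) = 1190/(-224) = 1190*(-1/224) = -85/16)
t = -439122 (t = -978*449 = -439122)
-431980/k(B) - 411989/t = -431980/(-85/16) - 411989/(-439122) = -431980*(-16/85) - 411989*(-1/439122) = 1382336/17 + 411989/439122 = 607021152805/7465074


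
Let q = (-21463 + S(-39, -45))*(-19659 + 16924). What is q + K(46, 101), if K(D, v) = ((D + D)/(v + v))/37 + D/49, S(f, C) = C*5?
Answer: 10861655398996/183113 ≈ 5.9317e+7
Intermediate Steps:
S(f, C) = 5*C
K(D, v) = D/49 + D/(37*v) (K(D, v) = ((2*D)/((2*v)))*(1/37) + D*(1/49) = ((2*D)*(1/(2*v)))*(1/37) + D/49 = (D/v)*(1/37) + D/49 = D/(37*v) + D/49 = D/49 + D/(37*v))
q = 59316680 (q = (-21463 + 5*(-45))*(-19659 + 16924) = (-21463 - 225)*(-2735) = -21688*(-2735) = 59316680)
q + K(46, 101) = 59316680 + ((1/49)*46 + (1/37)*46/101) = 59316680 + (46/49 + (1/37)*46*(1/101)) = 59316680 + (46/49 + 46/3737) = 59316680 + 174156/183113 = 10861655398996/183113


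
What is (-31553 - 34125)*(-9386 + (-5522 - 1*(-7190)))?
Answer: 506902804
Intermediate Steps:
(-31553 - 34125)*(-9386 + (-5522 - 1*(-7190))) = -65678*(-9386 + (-5522 + 7190)) = -65678*(-9386 + 1668) = -65678*(-7718) = 506902804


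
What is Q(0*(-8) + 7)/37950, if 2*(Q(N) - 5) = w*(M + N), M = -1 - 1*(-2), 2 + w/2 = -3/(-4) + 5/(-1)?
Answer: -3/2530 ≈ -0.0011858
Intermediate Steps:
w = -25/2 (w = -4 + 2*(-3/(-4) + 5/(-1)) = -4 + 2*(-3*(-1/4) + 5*(-1)) = -4 + 2*(3/4 - 5) = -4 + 2*(-17/4) = -4 - 17/2 = -25/2 ≈ -12.500)
M = 1 (M = -1 + 2 = 1)
Q(N) = -5/4 - 25*N/4 (Q(N) = 5 + (-25*(1 + N)/2)/2 = 5 + (-25/2 - 25*N/2)/2 = 5 + (-25/4 - 25*N/4) = -5/4 - 25*N/4)
Q(0*(-8) + 7)/37950 = (-5/4 - 25*(0*(-8) + 7)/4)/37950 = (-5/4 - 25*(0 + 7)/4)*(1/37950) = (-5/4 - 25/4*7)*(1/37950) = (-5/4 - 175/4)*(1/37950) = -45*1/37950 = -3/2530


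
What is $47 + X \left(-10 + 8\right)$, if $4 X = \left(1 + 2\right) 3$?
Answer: $\frac{85}{2} \approx 42.5$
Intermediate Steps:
$X = \frac{9}{4}$ ($X = \frac{\left(1 + 2\right) 3}{4} = \frac{3 \cdot 3}{4} = \frac{1}{4} \cdot 9 = \frac{9}{4} \approx 2.25$)
$47 + X \left(-10 + 8\right) = 47 + \frac{9 \left(-10 + 8\right)}{4} = 47 + \frac{9}{4} \left(-2\right) = 47 - \frac{9}{2} = \frac{85}{2}$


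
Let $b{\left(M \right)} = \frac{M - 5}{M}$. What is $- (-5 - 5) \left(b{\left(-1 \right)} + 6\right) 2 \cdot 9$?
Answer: $2160$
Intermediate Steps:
$b{\left(M \right)} = \frac{-5 + M}{M}$ ($b{\left(M \right)} = \frac{M - 5}{M} = \frac{-5 + M}{M}$)
$- (-5 - 5) \left(b{\left(-1 \right)} + 6\right) 2 \cdot 9 = - (-5 - 5) \left(\frac{-5 - 1}{-1} + 6\right) 2 \cdot 9 = \left(-1\right) \left(-10\right) \left(\left(-1\right) \left(-6\right) + 6\right) 2 \cdot 9 = 10 \left(6 + 6\right) 2 \cdot 9 = 10 \cdot 12 \cdot 2 \cdot 9 = 10 \cdot 24 \cdot 9 = 240 \cdot 9 = 2160$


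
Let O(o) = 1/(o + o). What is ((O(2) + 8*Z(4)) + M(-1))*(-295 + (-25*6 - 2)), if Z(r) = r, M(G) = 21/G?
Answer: -20115/4 ≈ -5028.8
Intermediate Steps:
O(o) = 1/(2*o)
((O(2) + 8*Z(4)) + M(-1))*(-295 + (-25*6 - 2)) = (((1/2)/2 + 8*4) + 21/(-1))*(-295 + (-25*6 - 2)) = (((1/2)*(1/2) + 32) + 21*(-1))*(-295 + (-5*30 - 2)) = ((1/4 + 32) - 21)*(-295 + (-150 - 2)) = (129/4 - 21)*(-295 - 152) = (45/4)*(-447) = -20115/4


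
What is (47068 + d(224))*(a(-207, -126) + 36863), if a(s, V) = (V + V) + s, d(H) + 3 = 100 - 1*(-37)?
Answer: 1718341608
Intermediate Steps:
d(H) = 134 (d(H) = -3 + (100 - 1*(-37)) = -3 + (100 + 37) = -3 + 137 = 134)
a(s, V) = s + 2*V (a(s, V) = 2*V + s = s + 2*V)
(47068 + d(224))*(a(-207, -126) + 36863) = (47068 + 134)*((-207 + 2*(-126)) + 36863) = 47202*((-207 - 252) + 36863) = 47202*(-459 + 36863) = 47202*36404 = 1718341608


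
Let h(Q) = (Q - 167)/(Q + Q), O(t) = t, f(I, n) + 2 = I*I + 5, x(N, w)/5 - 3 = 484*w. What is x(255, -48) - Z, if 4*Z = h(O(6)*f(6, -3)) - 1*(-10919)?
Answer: -222533599/1872 ≈ -1.1887e+5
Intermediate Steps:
x(N, w) = 15 + 2420*w (x(N, w) = 15 + 5*(484*w) = 15 + 2420*w)
f(I, n) = 3 + I² (f(I, n) = -2 + (I*I + 5) = -2 + (I² + 5) = -2 + (5 + I²) = 3 + I²)
h(Q) = (-167 + Q)/(2*Q) (h(Q) = (-167 + Q)/((2*Q)) = (-167 + Q)*(1/(2*Q)) = (-167 + Q)/(2*Q))
Z = 5110159/1872 (Z = ((-167 + 6*(3 + 6²))/(2*((6*(3 + 6²)))) - 1*(-10919))/4 = ((-167 + 6*(3 + 36))/(2*((6*(3 + 36)))) + 10919)/4 = ((-167 + 6*39)/(2*((6*39))) + 10919)/4 = ((½)*(-167 + 234)/234 + 10919)/4 = ((½)*(1/234)*67 + 10919)/4 = (67/468 + 10919)/4 = (¼)*(5110159/468) = 5110159/1872 ≈ 2729.8)
x(255, -48) - Z = (15 + 2420*(-48)) - 1*5110159/1872 = (15 - 116160) - 5110159/1872 = -116145 - 5110159/1872 = -222533599/1872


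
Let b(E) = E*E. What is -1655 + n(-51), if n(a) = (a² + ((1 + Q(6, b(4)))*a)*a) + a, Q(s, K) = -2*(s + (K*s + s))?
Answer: -558320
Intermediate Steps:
b(E) = E²
Q(s, K) = -4*s - 2*K*s (Q(s, K) = -2*(s + (s + K*s)) = -2*(2*s + K*s) = -4*s - 2*K*s)
n(a) = a - 214*a² (n(a) = (a² + ((1 - 2*6*(2 + 4²))*a)*a) + a = (a² + ((1 - 2*6*(2 + 16))*a)*a) + a = (a² + ((1 - 2*6*18)*a)*a) + a = (a² + ((1 - 216)*a)*a) + a = (a² + (-215*a)*a) + a = (a² - 215*a²) + a = -214*a² + a = a - 214*a²)
-1655 + n(-51) = -1655 - 51*(1 - 214*(-51)) = -1655 - 51*(1 + 10914) = -1655 - 51*10915 = -1655 - 556665 = -558320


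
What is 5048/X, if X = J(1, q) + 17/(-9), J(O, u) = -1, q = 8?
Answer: -22716/13 ≈ -1747.4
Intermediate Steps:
X = -26/9 (X = -1 + 17/(-9) = -1 + 17*(-⅑) = -1 - 17/9 = -26/9 ≈ -2.8889)
5048/X = 5048/(-26/9) = 5048*(-9/26) = -22716/13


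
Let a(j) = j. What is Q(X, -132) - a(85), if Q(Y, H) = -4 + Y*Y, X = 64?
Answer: 4007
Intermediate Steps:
Q(Y, H) = -4 + Y²
Q(X, -132) - a(85) = (-4 + 64²) - 1*85 = (-4 + 4096) - 85 = 4092 - 85 = 4007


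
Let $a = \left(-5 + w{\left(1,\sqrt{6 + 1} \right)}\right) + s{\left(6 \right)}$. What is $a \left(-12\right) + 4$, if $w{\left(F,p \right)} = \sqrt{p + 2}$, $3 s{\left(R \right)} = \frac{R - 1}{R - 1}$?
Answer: $60 - 12 \sqrt{2 + \sqrt{7}} \approx 34.135$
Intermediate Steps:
$s{\left(R \right)} = \frac{1}{3}$ ($s{\left(R \right)} = \frac{\left(R - 1\right) \frac{1}{R - 1}}{3} = \frac{\left(-1 + R\right) \frac{1}{-1 + R}}{3} = \frac{1}{3} \cdot 1 = \frac{1}{3}$)
$w{\left(F,p \right)} = \sqrt{2 + p}$
$a = - \frac{14}{3} + \sqrt{2 + \sqrt{7}}$ ($a = \left(-5 + \sqrt{2 + \sqrt{6 + 1}}\right) + \frac{1}{3} = \left(-5 + \sqrt{2 + \sqrt{7}}\right) + \frac{1}{3} = - \frac{14}{3} + \sqrt{2 + \sqrt{7}} \approx -2.5113$)
$a \left(-12\right) + 4 = \left(- \frac{14}{3} + \sqrt{2 + \sqrt{7}}\right) \left(-12\right) + 4 = \left(56 - 12 \sqrt{2 + \sqrt{7}}\right) + 4 = 60 - 12 \sqrt{2 + \sqrt{7}}$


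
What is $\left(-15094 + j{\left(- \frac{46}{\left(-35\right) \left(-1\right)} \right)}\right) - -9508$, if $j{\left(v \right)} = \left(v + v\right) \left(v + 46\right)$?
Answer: $- \frac{6986738}{1225} \approx -5703.5$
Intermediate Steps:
$j{\left(v \right)} = 2 v \left(46 + v\right)$
$\left(-15094 + j{\left(- \frac{46}{\left(-35\right) \left(-1\right)} \right)}\right) - -9508 = \left(-15094 + 2 \left(- \frac{46}{\left(-35\right) \left(-1\right)}\right) \left(46 - \frac{46}{\left(-35\right) \left(-1\right)}\right)\right) - -9508 = \left(-15094 + 2 \left(- \frac{46}{35}\right) \left(46 - \frac{46}{35}\right)\right) + 9508 = \left(-15094 + 2 \left(- \frac{46}{35}\right) \frac{1564}{35}\right) + 9508 = \left(-15094 - \frac{143888}{1225}\right) + 9508 = - \frac{18634038}{1225} + 9508 = - \frac{6986738}{1225}$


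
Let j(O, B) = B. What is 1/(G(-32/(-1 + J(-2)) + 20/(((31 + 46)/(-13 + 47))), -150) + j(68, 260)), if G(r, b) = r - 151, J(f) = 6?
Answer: 385/42901 ≈ 0.0089741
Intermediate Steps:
G(r, b) = -151 + r
1/(G(-32/(-1 + J(-2)) + 20/(((31 + 46)/(-13 + 47))), -150) + j(68, 260)) = 1/((-151 + (-32/(-1 + 6) + 20/(((31 + 46)/(-13 + 47))))) + 260) = 1/((-151 + (-32/(1*5) + 20/((77/34)))) + 260) = 1/((-151 + (-32/5 + 20/((77*(1/34))))) + 260) = 1/((-151 + (-32*1/5 + 20/(77/34))) + 260) = 1/((-151 + (-32/5 + 20*(34/77))) + 260) = 1/((-151 + (-32/5 + 680/77)) + 260) = 1/((-151 + 936/385) + 260) = 1/(-57199/385 + 260) = 1/(42901/385) = 385/42901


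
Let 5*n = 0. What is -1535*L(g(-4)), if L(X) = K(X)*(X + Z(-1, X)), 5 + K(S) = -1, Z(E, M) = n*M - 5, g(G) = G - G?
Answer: -46050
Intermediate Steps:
n = 0 (n = (⅕)*0 = 0)
g(G) = 0
Z(E, M) = -5 (Z(E, M) = 0*M - 5 = 0 - 5 = -5)
K(S) = -6 (K(S) = -5 - 1 = -6)
L(X) = 30 - 6*X (L(X) = -6*(X - 5) = -6*(-5 + X) = 30 - 6*X)
-1535*L(g(-4)) = -1535*(30 - 6*0) = -1535*(30 + 0) = -1535*30 = -46050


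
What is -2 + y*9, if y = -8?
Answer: -74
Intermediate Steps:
-2 + y*9 = -2 - 8*9 = -2 - 72 = -74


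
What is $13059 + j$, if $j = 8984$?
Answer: $22043$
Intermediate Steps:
$13059 + j = 13059 + 8984 = 22043$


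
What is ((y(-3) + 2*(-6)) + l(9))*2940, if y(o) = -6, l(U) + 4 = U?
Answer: -38220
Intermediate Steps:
l(U) = -4 + U
((y(-3) + 2*(-6)) + l(9))*2940 = ((-6 + 2*(-6)) + (-4 + 9))*2940 = ((-6 - 12) + 5)*2940 = (-18 + 5)*2940 = -13*2940 = -38220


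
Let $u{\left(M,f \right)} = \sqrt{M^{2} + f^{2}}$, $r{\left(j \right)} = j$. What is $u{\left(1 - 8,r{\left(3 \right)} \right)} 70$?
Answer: $70 \sqrt{58} \approx 533.1$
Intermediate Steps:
$u{\left(1 - 8,r{\left(3 \right)} \right)} 70 = \sqrt{\left(1 - 8\right)^{2} + 3^{2}} \cdot 70 = \sqrt{\left(1 - 8\right)^{2} + 9} \cdot 70 = \sqrt{\left(-7\right)^{2} + 9} \cdot 70 = \sqrt{49 + 9} \cdot 70 = \sqrt{58} \cdot 70 = 70 \sqrt{58}$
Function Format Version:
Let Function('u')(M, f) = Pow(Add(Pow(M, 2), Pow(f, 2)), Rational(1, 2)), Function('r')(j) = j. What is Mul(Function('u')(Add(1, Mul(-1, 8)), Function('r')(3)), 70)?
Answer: Mul(70, Pow(58, Rational(1, 2))) ≈ 533.10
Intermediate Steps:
Mul(Function('u')(Add(1, Mul(-1, 8)), Function('r')(3)), 70) = Mul(Pow(Add(Pow(Add(1, Mul(-1, 8)), 2), Pow(3, 2)), Rational(1, 2)), 70) = Mul(Pow(Add(Pow(Add(1, -8), 2), 9), Rational(1, 2)), 70) = Mul(Pow(Add(Pow(-7, 2), 9), Rational(1, 2)), 70) = Mul(Pow(Add(49, 9), Rational(1, 2)), 70) = Mul(Pow(58, Rational(1, 2)), 70) = Mul(70, Pow(58, Rational(1, 2)))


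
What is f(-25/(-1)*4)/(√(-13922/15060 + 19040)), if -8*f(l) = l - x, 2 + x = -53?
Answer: -155*√1079532719670/1146913912 ≈ -0.14042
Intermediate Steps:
x = -55 (x = -2 - 53 = -55)
f(l) = -55/8 - l/8 (f(l) = -(l - 1*(-55))/8 = -(l + 55)/8 = -(55 + l)/8 = -55/8 - l/8)
f(-25/(-1)*4)/(√(-13922/15060 + 19040)) = (-55/8 - (-25/(-1))*4/8)/(√(-13922/15060 + 19040)) = (-55/8 - (-25*(-1))*4/8)/(√(-13922*1/15060 + 19040)) = (-55/8 - 25*4/8)/(√(-6961/7530 + 19040)) = (-55/8 - ⅛*100)/(√(143364239/7530)) = (-55/8 - 25/2)/((√1079532719670/7530)) = -155*√1079532719670/1146913912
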